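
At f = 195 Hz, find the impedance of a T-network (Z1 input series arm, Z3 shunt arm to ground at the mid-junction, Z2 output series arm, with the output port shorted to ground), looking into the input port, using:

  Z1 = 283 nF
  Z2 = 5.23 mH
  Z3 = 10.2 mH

Step 1 — Angular frequency: ω = 2π·f = 2π·195 = 1225 rad/s.
Step 2 — Component impedances:
  Z1: Z = 1/(jωC) = -j/(ω·C) = 0 - j2884 Ω
  Z2: Z = jωL = j·1225·0.00523 = 0 + j6.408 Ω
  Z3: Z = jωL = j·1225·0.0102 = 0 + j12.5 Ω
Step 3 — With the output port shorted to ground, the output series arm Z2 runs from the junction to ground; the shunt arm Z3 also runs from the junction to ground. They appear in parallel: Z3 || Z2 = 0 + j4.236 Ω.
Step 4 — Series with input arm Z1: Z_in = Z1 + (Z3 || Z2) = 0 - j2880 Ω = 2880∠-90.0° Ω.

Z = 0 - j2880 Ω = 2880∠-90.0° Ω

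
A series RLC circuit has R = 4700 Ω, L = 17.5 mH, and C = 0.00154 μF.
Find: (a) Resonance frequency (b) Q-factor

Step 1 — Resonance condition Im(Z)=0 gives ω₀ = 1/√(LC).
Step 2 — ω₀ = 1/√(0.0175·1.54e-09) = 1.926e+05 rad/s.
Step 3 — f₀ = ω₀/(2π) = 3.066e+04 Hz.
Step 4 — Series Q: Q = ω₀L/R = 1.926e+05·0.0175/4700 = 0.7172.

(a) f₀ = 3.066e+04 Hz  (b) Q = 0.7172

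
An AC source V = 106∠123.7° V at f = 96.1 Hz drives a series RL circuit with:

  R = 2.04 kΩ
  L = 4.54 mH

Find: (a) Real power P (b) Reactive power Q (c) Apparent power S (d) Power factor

Step 1 — Angular frequency: ω = 2π·f = 2π·96.1 = 603.8 rad/s.
Step 2 — Component impedances:
  R: Z = R = 2040 Ω
  L: Z = jωL = j·603.8·0.00454 = 0 + j2.741 Ω
Step 3 — Series combination: Z_total = R + L = 2040 + j2.741 Ω = 2040∠0.1° Ω.
Step 4 — Source phasor: V = 106∠123.7° V = -58.81 + j88.19 V.
Step 5 — Current: I = V / Z = -0.02877 + j0.04327 A = 0.05196∠123.6° A.
Step 6 — Complex power: S = V·I* = 5.508 + j0.007401 VA.
Step 7 — Real power: P = Re(S) = 5.508 W.
Step 8 — Reactive power: Q = Im(S) = 0.007401 VAR.
Step 9 — Apparent power: |S| = 5.508 VA.
Step 10 — Power factor: PF = P/|S| = 1 (lagging).

(a) P = 5.508 W  (b) Q = 0.007401 VAR  (c) S = 5.508 VA  (d) PF = 1 (lagging)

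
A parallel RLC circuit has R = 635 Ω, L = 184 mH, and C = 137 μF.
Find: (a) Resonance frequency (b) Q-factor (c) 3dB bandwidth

Step 1 — Resonance: ω₀ = 1/√(LC) = 1/√(0.184·0.000137) = 199.2 rad/s.
Step 2 — f₀ = ω₀/(2π) = 31.7 Hz.
Step 3 — Parallel Q: Q = R/(ω₀L) = 635/(199.2·0.184) = 17.33.
Step 4 — Bandwidth: Δω = ω₀/Q = 11.49 rad/s; BW = Δω/(2π) = 1.829 Hz.

(a) f₀ = 31.7 Hz  (b) Q = 17.33  (c) BW = 1.829 Hz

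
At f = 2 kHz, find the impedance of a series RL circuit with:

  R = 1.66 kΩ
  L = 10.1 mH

Step 1 — Angular frequency: ω = 2π·f = 2π·2000 = 1.257e+04 rad/s.
Step 2 — Component impedances:
  R: Z = R = 1660 Ω
  L: Z = jωL = j·1.257e+04·0.0101 = 0 + j126.9 Ω
Step 3 — Series combination: Z_total = R + L = 1660 + j126.9 Ω = 1665∠4.4° Ω.

Z = 1660 + j126.9 Ω = 1665∠4.4° Ω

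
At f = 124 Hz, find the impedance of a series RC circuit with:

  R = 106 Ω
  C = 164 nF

Step 1 — Angular frequency: ω = 2π·f = 2π·124 = 779.1 rad/s.
Step 2 — Component impedances:
  R: Z = R = 106 Ω
  C: Z = 1/(jωC) = -j/(ω·C) = 0 - j7826 Ω
Step 3 — Series combination: Z_total = R + C = 106 - j7826 Ω = 7827∠-89.2° Ω.

Z = 106 - j7826 Ω = 7827∠-89.2° Ω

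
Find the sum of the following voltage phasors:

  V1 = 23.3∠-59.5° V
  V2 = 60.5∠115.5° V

Step 1 — Convert each phasor to rectangular form:
  V1 = 23.3·(cos(-59.5°) + j·sin(-59.5°)) = 11.83 - j20.08 V
  V2 = 60.5·(cos(115.5°) + j·sin(115.5°)) = -26.05 + j54.61 V
Step 2 — Sum components: V_total = -14.22 + j34.53 V.
Step 3 — Convert to polar: |V_total| = 37.34 V, ∠V_total = 112.4°.

V_total = 37.34∠112.4° V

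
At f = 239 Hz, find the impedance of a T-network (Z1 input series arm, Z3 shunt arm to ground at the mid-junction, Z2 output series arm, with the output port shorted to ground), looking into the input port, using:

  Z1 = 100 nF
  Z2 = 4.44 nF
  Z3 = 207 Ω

Step 1 — Angular frequency: ω = 2π·f = 2π·239 = 1502 rad/s.
Step 2 — Component impedances:
  Z1: Z = 1/(jωC) = -j/(ω·C) = 0 - j6659 Ω
  Z2: Z = 1/(jωC) = -j/(ω·C) = 0 - j1.5e+05 Ω
  Z3: Z = R = 207 Ω
Step 3 — With the output port shorted to ground, the output series arm Z2 runs from the junction to ground; the shunt arm Z3 also runs from the junction to ground. They appear in parallel: Z3 || Z2 = 207 - j0.2857 Ω.
Step 4 — Series with input arm Z1: Z_in = Z1 + (Z3 || Z2) = 207 - j6659 Ω = 6663∠-88.2° Ω.

Z = 207 - j6659 Ω = 6663∠-88.2° Ω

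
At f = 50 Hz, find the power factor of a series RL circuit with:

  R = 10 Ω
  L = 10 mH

Step 1 — Angular frequency: ω = 2π·f = 2π·50 = 314.2 rad/s.
Step 2 — Component impedances:
  R: Z = R = 10 Ω
  L: Z = jωL = j·314.2·0.01 = 0 + j3.142 Ω
Step 3 — Series combination: Z_total = R + L = 10 + j3.142 Ω = 10.48∠17.4° Ω.
Step 4 — Power factor: PF = cos(φ) = Re(Z)/|Z| = 10/10.482 = 0.954.
Step 5 — Type: Im(Z) = 3.142 ⇒ lagging (phase φ = 17.4°).

PF = 0.954 (lagging, φ = 17.4°)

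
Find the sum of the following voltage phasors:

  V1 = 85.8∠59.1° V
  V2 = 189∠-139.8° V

Step 1 — Convert each phasor to rectangular form:
  V1 = 85.8·(cos(59.1°) + j·sin(59.1°)) = 44.06 + j73.62 V
  V2 = 189·(cos(-139.8°) + j·sin(-139.8°)) = -144.4 - j122 V
Step 2 — Sum components: V_total = -100.3 - j48.37 V.
Step 3 — Convert to polar: |V_total| = 111.3 V, ∠V_total = -154.3°.

V_total = 111.3∠-154.3° V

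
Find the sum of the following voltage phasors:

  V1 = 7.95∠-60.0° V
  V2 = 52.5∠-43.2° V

Step 1 — Convert each phasor to rectangular form:
  V1 = 7.95·(cos(-60.0°) + j·sin(-60.0°)) = 3.975 - j6.885 V
  V2 = 52.5·(cos(-43.2°) + j·sin(-43.2°)) = 38.27 - j35.94 V
Step 2 — Sum components: V_total = 42.25 - j42.82 V.
Step 3 — Convert to polar: |V_total| = 60.15 V, ∠V_total = -45.4°.

V_total = 60.15∠-45.4° V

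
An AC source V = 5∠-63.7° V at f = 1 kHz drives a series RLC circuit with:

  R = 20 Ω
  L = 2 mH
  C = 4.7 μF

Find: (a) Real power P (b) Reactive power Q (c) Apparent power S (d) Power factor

Step 1 — Angular frequency: ω = 2π·f = 2π·1000 = 6283 rad/s.
Step 2 — Component impedances:
  R: Z = R = 20 Ω
  L: Z = jωL = j·6283·0.002 = 0 + j12.57 Ω
  C: Z = 1/(jωC) = -j/(ω·C) = 0 - j33.86 Ω
Step 3 — Series combination: Z_total = R + L + C = 20 - j21.3 Ω = 29.22∠-46.8° Ω.
Step 4 — Source phasor: V = 5∠-63.7° V = 2.215 - j4.482 V.
Step 5 — Current: I = V / Z = 0.1638 - j0.04976 A = 0.1711∠-16.9° A.
Step 6 — Complex power: S = V·I* = 0.5858 - j0.6238 VA.
Step 7 — Real power: P = Re(S) = 0.5858 W.
Step 8 — Reactive power: Q = Im(S) = -0.6238 VAR.
Step 9 — Apparent power: |S| = 0.8557 VA.
Step 10 — Power factor: PF = P/|S| = 0.6846 (leading).

(a) P = 0.5858 W  (b) Q = -0.6238 VAR  (c) S = 0.8557 VA  (d) PF = 0.6846 (leading)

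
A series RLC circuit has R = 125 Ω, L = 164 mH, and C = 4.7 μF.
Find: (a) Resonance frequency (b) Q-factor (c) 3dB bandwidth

Step 1 — Resonance: ω₀ = 1/√(LC) = 1/√(0.164·4.7e-06) = 1139 rad/s.
Step 2 — f₀ = ω₀/(2π) = 181.3 Hz.
Step 3 — Series Q: Q = ω₀L/R = 1139·0.164/125 = 1.494.
Step 4 — Bandwidth: Δω = ω₀/Q = 762.2 rad/s; BW = Δω/(2π) = 121.3 Hz.

(a) f₀ = 181.3 Hz  (b) Q = 1.494  (c) BW = 121.3 Hz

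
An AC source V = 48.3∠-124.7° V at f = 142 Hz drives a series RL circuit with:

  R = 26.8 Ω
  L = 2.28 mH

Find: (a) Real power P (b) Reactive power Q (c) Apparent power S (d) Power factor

Step 1 — Angular frequency: ω = 2π·f = 2π·142 = 892.2 rad/s.
Step 2 — Component impedances:
  R: Z = R = 26.8 Ω
  L: Z = jωL = j·892.2·0.00228 = 0 + j2.034 Ω
Step 3 — Series combination: Z_total = R + L = 26.8 + j2.034 Ω = 26.88∠4.3° Ω.
Step 4 — Source phasor: V = 48.3∠-124.7° V = -27.5 - j39.71 V.
Step 5 — Current: I = V / Z = -1.132 - j1.396 A = 1.797∠-129.0° A.
Step 6 — Complex power: S = V·I* = 86.55 + j6.57 VA.
Step 7 — Real power: P = Re(S) = 86.55 W.
Step 8 — Reactive power: Q = Im(S) = 6.57 VAR.
Step 9 — Apparent power: |S| = 86.8 VA.
Step 10 — Power factor: PF = P/|S| = 0.9971 (lagging).

(a) P = 86.55 W  (b) Q = 6.57 VAR  (c) S = 86.8 VA  (d) PF = 0.9971 (lagging)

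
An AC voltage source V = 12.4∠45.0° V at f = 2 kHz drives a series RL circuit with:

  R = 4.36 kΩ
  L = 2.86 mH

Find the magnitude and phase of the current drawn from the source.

Step 1 — Angular frequency: ω = 2π·f = 2π·2000 = 1.257e+04 rad/s.
Step 2 — Component impedances:
  R: Z = R = 4360 Ω
  L: Z = jωL = j·1.257e+04·0.00286 = 0 + j35.94 Ω
Step 3 — Series combination: Z_total = R + L = 4360 + j35.94 Ω = 4360∠0.5° Ω.
Step 4 — Source phasor: V = 12.4∠45.0° V = 8.768 + j8.768 V.
Step 5 — Ohm's law: I = V / Z_total = (8.768 + j8.768) / (4360 + j35.94) = 0.002027 + j0.001994 A.
Step 6 — Convert to polar: |I| = 0.002844 A, ∠I = 44.5°.

I = 0.002844∠44.5° A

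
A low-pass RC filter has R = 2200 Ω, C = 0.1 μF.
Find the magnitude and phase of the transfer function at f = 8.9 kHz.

Step 1 — Angular frequency: ω = 2π·8900 = 5.592e+04 rad/s.
Step 2 — Transfer function: H(jω) = 1/(1 + jωRC).
Step 3 — Denominator: 1 + jωRC = 1 + j·5.592e+04·2200·1e-07 = 1 + j12.3.
Step 4 — H = 0.006564 - j0.08075.
Step 5 — Magnitude: |H| = 0.08102 (-21.8 dB); phase: φ = -85.4°.

|H| = 0.08102 (-21.8 dB), φ = -85.4°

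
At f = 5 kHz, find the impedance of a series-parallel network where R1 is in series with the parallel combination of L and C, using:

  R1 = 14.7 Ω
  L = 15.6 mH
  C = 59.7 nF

Step 1 — Angular frequency: ω = 2π·f = 2π·5000 = 3.142e+04 rad/s.
Step 2 — Component impedances:
  R1: Z = R = 14.7 Ω
  L: Z = jωL = j·3.142e+04·0.0156 = 0 + j490.1 Ω
  C: Z = 1/(jωC) = -j/(ω·C) = 0 - j533.2 Ω
Step 3 — Parallel branch: L || C = 1/(1/L + 1/C) = 0 + j6064 Ω.
Step 4 — Series with R1: Z_total = R1 + (L || C) = 14.7 + j6064 Ω = 6064∠89.9° Ω.

Z = 14.7 + j6064 Ω = 6064∠89.9° Ω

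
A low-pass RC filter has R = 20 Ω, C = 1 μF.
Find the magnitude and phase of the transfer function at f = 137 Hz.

Step 1 — Angular frequency: ω = 2π·137 = 860.8 rad/s.
Step 2 — Transfer function: H(jω) = 1/(1 + jωRC).
Step 3 — Denominator: 1 + jωRC = 1 + j·860.8·20·1e-06 = 1 + j0.01722.
Step 4 — H = 0.9997 - j0.01721.
Step 5 — Magnitude: |H| = 0.9999 (-0.0 dB); phase: φ = -1.0°.

|H| = 0.9999 (-0.0 dB), φ = -1.0°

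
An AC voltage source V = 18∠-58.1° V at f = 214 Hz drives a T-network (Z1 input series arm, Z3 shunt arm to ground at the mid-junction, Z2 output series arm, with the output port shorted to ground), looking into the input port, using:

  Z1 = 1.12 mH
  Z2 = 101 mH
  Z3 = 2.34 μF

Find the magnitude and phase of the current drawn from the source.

Step 1 — Angular frequency: ω = 2π·f = 2π·214 = 1345 rad/s.
Step 2 — Component impedances:
  Z1: Z = jωL = j·1345·0.00112 = 0 + j1.506 Ω
  Z2: Z = jωL = j·1345·0.101 = 0 + j135.8 Ω
  Z3: Z = 1/(jωC) = -j/(ω·C) = 0 - j317.8 Ω
Step 3 — With the output port shorted to ground, the output series arm Z2 runs from the junction to ground; the shunt arm Z3 also runs from the junction to ground. They appear in parallel: Z3 || Z2 = 0 + j237.1 Ω.
Step 4 — Series with input arm Z1: Z_in = Z1 + (Z3 || Z2) = 0 + j238.6 Ω = 238.6∠90.0° Ω.
Step 5 — Source phasor: V = 18∠-58.1° V = 9.512 - j15.28 V.
Step 6 — Ohm's law: I = V / Z_total = (9.512 - j15.28) / (0 + j238.6) = -0.06404 - j0.03986 A.
Step 7 — Convert to polar: |I| = 0.07543 A, ∠I = -148.1°.

I = 0.07543∠-148.1° A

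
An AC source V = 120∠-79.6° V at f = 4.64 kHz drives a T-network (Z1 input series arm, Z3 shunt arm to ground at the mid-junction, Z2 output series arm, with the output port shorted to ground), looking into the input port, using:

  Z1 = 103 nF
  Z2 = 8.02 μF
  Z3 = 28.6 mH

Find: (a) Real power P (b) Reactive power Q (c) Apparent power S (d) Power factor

Step 1 — Angular frequency: ω = 2π·f = 2π·4640 = 2.915e+04 rad/s.
Step 2 — Component impedances:
  Z1: Z = 1/(jωC) = -j/(ω·C) = 0 - j333 Ω
  Z2: Z = 1/(jωC) = -j/(ω·C) = 0 - j4.277 Ω
  Z3: Z = jωL = j·2.915e+04·0.0286 = 0 + j833.8 Ω
Step 3 — With the output port shorted to ground, the output series arm Z2 runs from the junction to ground; the shunt arm Z3 also runs from the junction to ground. They appear in parallel: Z3 || Z2 = 0 - j4.299 Ω.
Step 4 — Series with input arm Z1: Z_in = Z1 + (Z3 || Z2) = 0 - j337.3 Ω = 337.3∠-90.0° Ω.
Step 5 — Source phasor: V = 120∠-79.6° V = 21.66 - j118 V.
Step 6 — Current: I = V / Z = 0.3499 + j0.06422 A = 0.3558∠10.4° A.
Step 7 — Complex power: S = V·I* = 0 - j42.69 VA.
Step 8 — Real power: P = Re(S) = 0 W.
Step 9 — Reactive power: Q = Im(S) = -42.69 VAR.
Step 10 — Apparent power: |S| = 42.69 VA.
Step 11 — Power factor: PF = P/|S| = 0 (leading).

(a) P = 0 W  (b) Q = -42.69 VAR  (c) S = 42.69 VA  (d) PF = 0 (leading)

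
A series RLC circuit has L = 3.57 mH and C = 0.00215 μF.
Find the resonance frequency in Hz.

Step 1 — Resonance condition Im(Z)=0 gives ω₀ = 1/√(LC).
Step 2 — ω₀ = 1/√(0.00357·2.15e-09) = 3.609e+05 rad/s.
Step 3 — f₀ = ω₀/(2π) = 5.745e+04 Hz.

f₀ = 5.745e+04 Hz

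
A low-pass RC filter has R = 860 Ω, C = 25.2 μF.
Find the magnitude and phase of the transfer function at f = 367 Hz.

Step 1 — Angular frequency: ω = 2π·367 = 2306 rad/s.
Step 2 — Transfer function: H(jω) = 1/(1 + jωRC).
Step 3 — Denominator: 1 + jωRC = 1 + j·2306·860·2.52e-05 = 1 + j49.97.
Step 4 — H = 0.0004003 - j0.02.
Step 5 — Magnitude: |H| = 0.02001 (-34.0 dB); phase: φ = -88.9°.

|H| = 0.02001 (-34.0 dB), φ = -88.9°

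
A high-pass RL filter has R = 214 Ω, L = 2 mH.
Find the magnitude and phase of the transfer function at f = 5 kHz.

Step 1 — Angular frequency: ω = 2π·5000 = 3.142e+04 rad/s.
Step 2 — Transfer function: H(jω) = jωL/(R + jωL).
Step 3 — Numerator jωL = j·62.83; denominator R + jωL = 214 + j62.83.
Step 4 — H = 0.07936 + j0.2703.
Step 5 — Magnitude: |H| = 0.2817 (-11.0 dB); phase: φ = 73.6°.

|H| = 0.2817 (-11.0 dB), φ = 73.6°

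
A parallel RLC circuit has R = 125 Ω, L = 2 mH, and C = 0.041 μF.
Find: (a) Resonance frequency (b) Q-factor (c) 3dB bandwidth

Step 1 — Resonance: ω₀ = 1/√(LC) = 1/√(0.002·4.1e-08) = 1.104e+05 rad/s.
Step 2 — f₀ = ω₀/(2π) = 1.758e+04 Hz.
Step 3 — Parallel Q: Q = R/(ω₀L) = 125/(1.104e+05·0.002) = 0.566.
Step 4 — Bandwidth: Δω = ω₀/Q = 1.951e+05 rad/s; BW = Δω/(2π) = 3.105e+04 Hz.

(a) f₀ = 1.758e+04 Hz  (b) Q = 0.566  (c) BW = 3.105e+04 Hz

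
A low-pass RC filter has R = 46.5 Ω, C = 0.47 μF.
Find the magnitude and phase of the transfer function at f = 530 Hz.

Step 1 — Angular frequency: ω = 2π·530 = 3330 rad/s.
Step 2 — Transfer function: H(jω) = 1/(1 + jωRC).
Step 3 — Denominator: 1 + jωRC = 1 + j·3330·46.5·4.7e-07 = 1 + j0.07278.
Step 4 — H = 0.9947 - j0.0724.
Step 5 — Magnitude: |H| = 0.9974 (-0.0 dB); phase: φ = -4.2°.

|H| = 0.9974 (-0.0 dB), φ = -4.2°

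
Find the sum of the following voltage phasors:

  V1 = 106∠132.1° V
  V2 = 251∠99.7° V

Step 1 — Convert each phasor to rectangular form:
  V1 = 106·(cos(132.1°) + j·sin(132.1°)) = -71.07 + j78.65 V
  V2 = 251·(cos(99.7°) + j·sin(99.7°)) = -42.29 + j247.4 V
Step 2 — Sum components: V_total = -113.4 + j326.1 V.
Step 3 — Convert to polar: |V_total| = 345.2 V, ∠V_total = 109.2°.

V_total = 345.2∠109.2° V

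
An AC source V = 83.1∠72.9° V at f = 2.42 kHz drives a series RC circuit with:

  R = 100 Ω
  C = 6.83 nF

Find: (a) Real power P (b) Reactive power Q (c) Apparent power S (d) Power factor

Step 1 — Angular frequency: ω = 2π·f = 2π·2420 = 1.521e+04 rad/s.
Step 2 — Component impedances:
  R: Z = R = 100 Ω
  C: Z = 1/(jωC) = -j/(ω·C) = 0 - j9629 Ω
Step 3 — Series combination: Z_total = R + C = 100 - j9629 Ω = 9630∠-89.4° Ω.
Step 4 — Source phasor: V = 83.1∠72.9° V = 24.43 + j79.43 V.
Step 5 — Current: I = V / Z = -0.008221 + j0.002623 A = 0.00863∠162.3° A.
Step 6 — Complex power: S = V·I* = 0.007447 - j0.7171 VA.
Step 7 — Real power: P = Re(S) = 0.007447 W.
Step 8 — Reactive power: Q = Im(S) = -0.7171 VAR.
Step 9 — Apparent power: |S| = 0.7171 VA.
Step 10 — Power factor: PF = P/|S| = 0.01038 (leading).

(a) P = 0.007447 W  (b) Q = -0.7171 VAR  (c) S = 0.7171 VA  (d) PF = 0.01038 (leading)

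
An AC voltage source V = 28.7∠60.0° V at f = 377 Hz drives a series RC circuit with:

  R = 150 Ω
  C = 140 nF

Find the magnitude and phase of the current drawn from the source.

Step 1 — Angular frequency: ω = 2π·f = 2π·377 = 2369 rad/s.
Step 2 — Component impedances:
  R: Z = R = 150 Ω
  C: Z = 1/(jωC) = -j/(ω·C) = 0 - j3015 Ω
Step 3 — Series combination: Z_total = R + C = 150 - j3015 Ω = 3019∠-87.2° Ω.
Step 4 — Source phasor: V = 28.7∠60.0° V = 14.35 + j24.85 V.
Step 5 — Ohm's law: I = V / Z_total = (14.35 + j24.85) / (150 - j3015) = -0.007986 + j0.005156 A.
Step 6 — Convert to polar: |I| = 0.009506 A, ∠I = 147.2°.

I = 0.009506∠147.2° A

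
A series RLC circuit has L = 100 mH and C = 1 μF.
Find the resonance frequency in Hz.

Step 1 — Resonance condition Im(Z)=0 gives ω₀ = 1/√(LC).
Step 2 — ω₀ = 1/√(0.1·1e-06) = 3162 rad/s.
Step 3 — f₀ = ω₀/(2π) = 503.3 Hz.

f₀ = 503.3 Hz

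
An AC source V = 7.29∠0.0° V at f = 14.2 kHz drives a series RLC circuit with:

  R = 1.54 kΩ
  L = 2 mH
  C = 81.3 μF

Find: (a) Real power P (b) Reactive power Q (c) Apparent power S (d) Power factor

Step 1 — Angular frequency: ω = 2π·f = 2π·1.42e+04 = 8.922e+04 rad/s.
Step 2 — Component impedances:
  R: Z = R = 1540 Ω
  L: Z = jωL = j·8.922e+04·0.002 = 0 + j178.4 Ω
  C: Z = 1/(jωC) = -j/(ω·C) = 0 - j0.1379 Ω
Step 3 — Series combination: Z_total = R + L + C = 1540 + j178.3 Ω = 1550∠6.6° Ω.
Step 4 — Source phasor: V = 7.29∠0.0° V = 7.29 V.
Step 5 — Current: I = V / Z = 0.004671 - j0.0005408 A = 0.004702∠-6.6° A.
Step 6 — Complex power: S = V·I* = 0.03405 + j0.003943 VA.
Step 7 — Real power: P = Re(S) = 0.03405 W.
Step 8 — Reactive power: Q = Im(S) = 0.003943 VAR.
Step 9 — Apparent power: |S| = 0.03428 VA.
Step 10 — Power factor: PF = P/|S| = 0.9934 (lagging).

(a) P = 0.03405 W  (b) Q = 0.003943 VAR  (c) S = 0.03428 VA  (d) PF = 0.9934 (lagging)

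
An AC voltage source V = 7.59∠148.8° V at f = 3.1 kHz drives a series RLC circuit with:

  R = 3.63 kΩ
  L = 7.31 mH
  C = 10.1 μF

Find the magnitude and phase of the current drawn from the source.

Step 1 — Angular frequency: ω = 2π·f = 2π·3100 = 1.948e+04 rad/s.
Step 2 — Component impedances:
  R: Z = R = 3630 Ω
  L: Z = jωL = j·1.948e+04·0.00731 = 0 + j142.4 Ω
  C: Z = 1/(jωC) = -j/(ω·C) = 0 - j5.083 Ω
Step 3 — Series combination: Z_total = R + L + C = 3630 + j137.3 Ω = 3633∠2.2° Ω.
Step 4 — Source phasor: V = 7.59∠148.8° V = -6.492 + j3.932 V.
Step 5 — Ohm's law: I = V / Z_total = (-6.492 + j3.932) / (3630 + j137.3) = -0.001745 + j0.001149 A.
Step 6 — Convert to polar: |I| = 0.002089 A, ∠I = 146.6°.

I = 0.002089∠146.6° A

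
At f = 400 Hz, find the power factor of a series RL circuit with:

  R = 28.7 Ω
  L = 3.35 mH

Step 1 — Angular frequency: ω = 2π·f = 2π·400 = 2513 rad/s.
Step 2 — Component impedances:
  R: Z = R = 28.7 Ω
  L: Z = jωL = j·2513·0.00335 = 0 + j8.419 Ω
Step 3 — Series combination: Z_total = R + L = 28.7 + j8.419 Ω = 29.91∠16.3° Ω.
Step 4 — Power factor: PF = cos(φ) = Re(Z)/|Z| = 28.7/29.909 = 0.9596.
Step 5 — Type: Im(Z) = 8.419 ⇒ lagging (phase φ = 16.3°).

PF = 0.9596 (lagging, φ = 16.3°)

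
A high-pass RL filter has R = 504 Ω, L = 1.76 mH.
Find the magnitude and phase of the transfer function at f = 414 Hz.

Step 1 — Angular frequency: ω = 2π·414 = 2601 rad/s.
Step 2 — Transfer function: H(jω) = jωL/(R + jωL).
Step 3 — Numerator jωL = j·4.578; denominator R + jωL = 504 + j4.578.
Step 4 — H = 8.251e-05 + j0.009083.
Step 5 — Magnitude: |H| = 0.009083 (-40.8 dB); phase: φ = 89.5°.

|H| = 0.009083 (-40.8 dB), φ = 89.5°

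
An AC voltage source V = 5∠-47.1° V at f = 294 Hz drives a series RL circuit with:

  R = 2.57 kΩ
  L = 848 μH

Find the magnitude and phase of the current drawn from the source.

Step 1 — Angular frequency: ω = 2π·f = 2π·294 = 1847 rad/s.
Step 2 — Component impedances:
  R: Z = R = 2570 Ω
  L: Z = jωL = j·1847·0.000848 = 0 + j1.566 Ω
Step 3 — Series combination: Z_total = R + L = 2570 + j1.566 Ω = 2570∠0.0° Ω.
Step 4 — Source phasor: V = 5∠-47.1° V = 3.404 - j3.663 V.
Step 5 — Ohm's law: I = V / Z_total = (3.404 - j3.663) / (2570 + j1.566) = 0.001323 - j0.001426 A.
Step 6 — Convert to polar: |I| = 0.001946 A, ∠I = -47.1°.

I = 0.001946∠-47.1° A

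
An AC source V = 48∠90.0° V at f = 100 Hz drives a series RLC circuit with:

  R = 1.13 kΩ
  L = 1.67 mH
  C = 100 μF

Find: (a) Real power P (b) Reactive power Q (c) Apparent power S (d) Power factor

Step 1 — Angular frequency: ω = 2π·f = 2π·100 = 628.3 rad/s.
Step 2 — Component impedances:
  R: Z = R = 1130 Ω
  L: Z = jωL = j·628.3·0.00167 = 0 + j1.049 Ω
  C: Z = 1/(jωC) = -j/(ω·C) = 0 - j15.92 Ω
Step 3 — Series combination: Z_total = R + L + C = 1130 - j14.87 Ω = 1130∠-0.8° Ω.
Step 4 — Source phasor: V = 48∠90.0° V = 0 + j48 V.
Step 5 — Current: I = V / Z = -0.0005587 + j0.04247 A = 0.04247∠90.8° A.
Step 6 — Complex power: S = V·I* = 2.039 - j0.02682 VA.
Step 7 — Real power: P = Re(S) = 2.039 W.
Step 8 — Reactive power: Q = Im(S) = -0.02682 VAR.
Step 9 — Apparent power: |S| = 2.039 VA.
Step 10 — Power factor: PF = P/|S| = 0.9999 (leading).

(a) P = 2.039 W  (b) Q = -0.02682 VAR  (c) S = 2.039 VA  (d) PF = 0.9999 (leading)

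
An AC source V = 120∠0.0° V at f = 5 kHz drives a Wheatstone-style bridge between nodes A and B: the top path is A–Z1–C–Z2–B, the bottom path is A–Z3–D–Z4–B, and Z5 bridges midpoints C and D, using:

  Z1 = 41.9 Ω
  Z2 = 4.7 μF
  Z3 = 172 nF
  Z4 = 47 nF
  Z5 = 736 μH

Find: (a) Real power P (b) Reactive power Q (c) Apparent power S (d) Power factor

Step 1 — Angular frequency: ω = 2π·f = 2π·5000 = 3.142e+04 rad/s.
Step 2 — Component impedances:
  Z1: Z = R = 41.9 Ω
  Z2: Z = 1/(jωC) = -j/(ω·C) = 0 - j6.773 Ω
  Z3: Z = 1/(jωC) = -j/(ω·C) = 0 - j185.1 Ω
  Z4: Z = 1/(jωC) = -j/(ω·C) = 0 - j677.3 Ω
  Z5: Z = jωL = j·3.142e+04·0.000736 = 0 + j23.12 Ω
Step 3 — Bridge requires nodal analysis (the Z5 bridge couples midpoints C and D, so the two paths cannot be reduced to a simple series/parallel combination). Setting node B to ground and injecting 1 A at node A, the 3-node admittance system at A, C, D solves to V_A = Z_AB = 39.36 - j16.94 Ω = 42.85∠-23.3° Ω.
Step 4 — Source phasor: V = 120∠0.0° V = 120 V.
Step 5 — Current: I = V / Z = 2.572 + j1.107 A = 2.8∠23.3° A.
Step 6 — Complex power: S = V·I* = 308.7 - j132.8 VA.
Step 7 — Real power: P = Re(S) = 308.7 W.
Step 8 — Reactive power: Q = Im(S) = -132.8 VAR.
Step 9 — Apparent power: |S| = 336 VA.
Step 10 — Power factor: PF = P/|S| = 0.9186 (leading).

(a) P = 308.7 W  (b) Q = -132.8 VAR  (c) S = 336 VA  (d) PF = 0.9186 (leading)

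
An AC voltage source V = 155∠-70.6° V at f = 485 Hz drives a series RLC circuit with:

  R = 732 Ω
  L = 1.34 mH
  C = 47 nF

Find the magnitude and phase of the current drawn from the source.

Step 1 — Angular frequency: ω = 2π·f = 2π·485 = 3047 rad/s.
Step 2 — Component impedances:
  R: Z = R = 732 Ω
  L: Z = jωL = j·3047·0.00134 = 0 + j4.083 Ω
  C: Z = 1/(jωC) = -j/(ω·C) = 0 - j6982 Ω
Step 3 — Series combination: Z_total = R + L + C = 732 - j6978 Ω = 7016∠-84.0° Ω.
Step 4 — Source phasor: V = 155∠-70.6° V = 51.48 - j146.2 V.
Step 5 — Ohm's law: I = V / Z_total = (51.48 - j146.2) / (732 - j6978) = 0.02149 + j0.005124 A.
Step 6 — Convert to polar: |I| = 0.02209 A, ∠I = 13.4°.

I = 0.02209∠13.4° A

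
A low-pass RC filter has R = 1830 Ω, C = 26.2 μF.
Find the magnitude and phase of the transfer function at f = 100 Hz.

Step 1 — Angular frequency: ω = 2π·100 = 628.3 rad/s.
Step 2 — Transfer function: H(jω) = 1/(1 + jωRC).
Step 3 — Denominator: 1 + jωRC = 1 + j·628.3·1830·2.62e-05 = 1 + j30.13.
Step 4 — H = 0.001101 - j0.03316.
Step 5 — Magnitude: |H| = 0.03318 (-29.6 dB); phase: φ = -88.1°.

|H| = 0.03318 (-29.6 dB), φ = -88.1°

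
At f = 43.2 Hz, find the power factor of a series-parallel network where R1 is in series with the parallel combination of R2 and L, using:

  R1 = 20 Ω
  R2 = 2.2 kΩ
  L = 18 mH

Step 1 — Angular frequency: ω = 2π·f = 2π·43.2 = 271.4 rad/s.
Step 2 — Component impedances:
  R1: Z = R = 20 Ω
  R2: Z = R = 2200 Ω
  L: Z = jωL = j·271.4·0.018 = 0 + j4.886 Ω
Step 3 — Parallel branch: R2 || L = 1/(1/R2 + 1/L) = 0.01085 + j4.886 Ω.
Step 4 — Series with R1: Z_total = R1 + (R2 || L) = 20.01 + j4.886 Ω = 20.6∠13.7° Ω.
Step 5 — Power factor: PF = cos(φ) = Re(Z)/|Z| = 20.011/20.599 = 0.9715.
Step 6 — Type: Im(Z) = 4.886 ⇒ lagging (phase φ = 13.7°).

PF = 0.9715 (lagging, φ = 13.7°)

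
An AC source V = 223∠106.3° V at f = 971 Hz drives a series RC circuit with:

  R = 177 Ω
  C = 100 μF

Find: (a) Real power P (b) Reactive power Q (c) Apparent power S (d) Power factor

Step 1 — Angular frequency: ω = 2π·f = 2π·971 = 6101 rad/s.
Step 2 — Component impedances:
  R: Z = R = 177 Ω
  C: Z = 1/(jωC) = -j/(ω·C) = 0 - j1.639 Ω
Step 3 — Series combination: Z_total = R + C = 177 - j1.639 Ω = 177∠-0.5° Ω.
Step 4 — Source phasor: V = 223∠106.3° V = -62.59 + j214 V.
Step 5 — Current: I = V / Z = -0.3648 + j1.206 A = 1.26∠106.8° A.
Step 6 — Complex power: S = V·I* = 280.9 - j2.602 VA.
Step 7 — Real power: P = Re(S) = 280.9 W.
Step 8 — Reactive power: Q = Im(S) = -2.602 VAR.
Step 9 — Apparent power: |S| = 280.9 VA.
Step 10 — Power factor: PF = P/|S| = 1 (leading).

(a) P = 280.9 W  (b) Q = -2.602 VAR  (c) S = 280.9 VA  (d) PF = 1 (leading)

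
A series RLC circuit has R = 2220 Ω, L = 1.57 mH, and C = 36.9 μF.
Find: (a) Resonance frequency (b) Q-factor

Step 1 — Resonance condition Im(Z)=0 gives ω₀ = 1/√(LC).
Step 2 — ω₀ = 1/√(0.00157·3.69e-05) = 4155 rad/s.
Step 3 — f₀ = ω₀/(2π) = 661.2 Hz.
Step 4 — Series Q: Q = ω₀L/R = 4155·0.00157/2220 = 0.002938.

(a) f₀ = 661.2 Hz  (b) Q = 0.002938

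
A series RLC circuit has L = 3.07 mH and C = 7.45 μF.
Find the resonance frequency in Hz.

Step 1 — Resonance condition Im(Z)=0 gives ω₀ = 1/√(LC).
Step 2 — ω₀ = 1/√(0.00307·7.45e-06) = 6612 rad/s.
Step 3 — f₀ = ω₀/(2π) = 1052 Hz.

f₀ = 1052 Hz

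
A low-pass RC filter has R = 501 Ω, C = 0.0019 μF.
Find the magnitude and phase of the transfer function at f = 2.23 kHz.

Step 1 — Angular frequency: ω = 2π·2230 = 1.401e+04 rad/s.
Step 2 — Transfer function: H(jω) = 1/(1 + jωRC).
Step 3 — Denominator: 1 + jωRC = 1 + j·1.401e+04·501·1.9e-09 = 1 + j0.01334.
Step 4 — H = 0.9998 - j0.01334.
Step 5 — Magnitude: |H| = 0.9999 (-0.0 dB); phase: φ = -0.8°.

|H| = 0.9999 (-0.0 dB), φ = -0.8°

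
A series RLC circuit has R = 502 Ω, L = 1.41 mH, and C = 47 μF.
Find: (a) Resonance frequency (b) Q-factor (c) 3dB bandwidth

Step 1 — Resonance condition Im(Z)=0 gives ω₀ = 1/√(LC).
Step 2 — ω₀ = 1/√(0.00141·4.7e-05) = 3885 rad/s.
Step 3 — f₀ = ω₀/(2π) = 618.2 Hz.
Step 4 — Series Q: Q = ω₀L/R = 3885·0.00141/502 = 0.01091.
Step 5 — 3dB bandwidth: Δω = ω₀/Q = 3.56e+05 rad/s; BW = Δω/(2π) = 5.666e+04 Hz.

(a) f₀ = 618.2 Hz  (b) Q = 0.01091  (c) BW = 5.666e+04 Hz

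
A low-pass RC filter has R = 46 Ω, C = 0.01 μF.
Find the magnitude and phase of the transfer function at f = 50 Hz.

Step 1 — Angular frequency: ω = 2π·50 = 314.2 rad/s.
Step 2 — Transfer function: H(jω) = 1/(1 + jωRC).
Step 3 — Denominator: 1 + jωRC = 1 + j·314.2·46·1e-08 = 1 + j0.0001445.
Step 4 — H = 1 - j0.0001445.
Step 5 — Magnitude: |H| = 1 (-0.0 dB); phase: φ = -0.0°.

|H| = 1 (-0.0 dB), φ = -0.0°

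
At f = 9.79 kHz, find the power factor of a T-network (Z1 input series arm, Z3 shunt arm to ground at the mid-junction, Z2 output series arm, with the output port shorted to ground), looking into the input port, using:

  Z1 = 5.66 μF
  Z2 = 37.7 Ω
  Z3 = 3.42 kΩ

Step 1 — Angular frequency: ω = 2π·f = 2π·9790 = 6.151e+04 rad/s.
Step 2 — Component impedances:
  Z1: Z = 1/(jωC) = -j/(ω·C) = 0 - j2.872 Ω
  Z2: Z = R = 37.7 Ω
  Z3: Z = R = 3420 Ω
Step 3 — With the output port shorted to ground, the output series arm Z2 runs from the junction to ground; the shunt arm Z3 also runs from the junction to ground. They appear in parallel: Z3 || Z2 = 37.29 Ω.
Step 4 — Series with input arm Z1: Z_in = Z1 + (Z3 || Z2) = 37.29 - j2.872 Ω = 37.4∠-4.4° Ω.
Step 5 — Power factor: PF = cos(φ) = Re(Z)/|Z| = 37.2889/37.3994 = 0.997.
Step 6 — Type: Im(Z) = -2.872 ⇒ leading (phase φ = -4.4°).

PF = 0.997 (leading, φ = -4.4°)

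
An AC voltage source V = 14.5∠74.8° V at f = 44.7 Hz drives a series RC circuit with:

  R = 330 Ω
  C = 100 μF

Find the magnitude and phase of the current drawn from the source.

Step 1 — Angular frequency: ω = 2π·f = 2π·44.7 = 280.9 rad/s.
Step 2 — Component impedances:
  R: Z = R = 330 Ω
  C: Z = 1/(jωC) = -j/(ω·C) = 0 - j35.61 Ω
Step 3 — Series combination: Z_total = R + C = 330 - j35.61 Ω = 331.9∠-6.2° Ω.
Step 4 — Source phasor: V = 14.5∠74.8° V = 3.802 + j13.99 V.
Step 5 — Ohm's law: I = V / Z_total = (3.802 + j13.99) / (330 - j35.61) = 0.006866 + j0.04314 A.
Step 6 — Convert to polar: |I| = 0.04369 A, ∠I = 81.0°.

I = 0.04369∠81.0° A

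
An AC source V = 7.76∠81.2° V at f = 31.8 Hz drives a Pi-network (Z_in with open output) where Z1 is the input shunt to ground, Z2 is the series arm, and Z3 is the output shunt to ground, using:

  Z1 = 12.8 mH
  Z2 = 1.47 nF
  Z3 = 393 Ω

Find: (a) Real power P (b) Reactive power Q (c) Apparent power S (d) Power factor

Step 1 — Angular frequency: ω = 2π·f = 2π·31.8 = 199.8 rad/s.
Step 2 — Component impedances:
  Z1: Z = jωL = j·199.8·0.0128 = 0 + j2.558 Ω
  Z2: Z = 1/(jωC) = -j/(ω·C) = 0 - j3.405e+06 Ω
  Z3: Z = R = 393 Ω
Step 3 — With open output, the series arm Z2 and the output shunt Z3 appear in series to ground: Z2 + Z3 = 393 - j3.405e+06 Ω.
Step 4 — Parallel with input shunt Z1: Z_in = Z1 || (Z2 + Z3) = 0 + j2.558 Ω = 2.558∠90.0° Ω.
Step 5 — Source phasor: V = 7.76∠81.2° V = 1.187 + j7.669 V.
Step 6 — Current: I = V / Z = 2.998 - j0.4642 A = 3.034∠-8.8° A.
Step 7 — Complex power: S = V·I* = 0 + j23.55 VA.
Step 8 — Real power: P = Re(S) = 0 W.
Step 9 — Reactive power: Q = Im(S) = 23.55 VAR.
Step 10 — Apparent power: |S| = 23.55 VA.
Step 11 — Power factor: PF = P/|S| = 0 (lagging).

(a) P = 0 W  (b) Q = 23.55 VAR  (c) S = 23.55 VA  (d) PF = 0 (lagging)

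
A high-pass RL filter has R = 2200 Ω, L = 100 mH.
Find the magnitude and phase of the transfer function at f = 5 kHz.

Step 1 — Angular frequency: ω = 2π·5000 = 3.142e+04 rad/s.
Step 2 — Transfer function: H(jω) = jωL/(R + jωL).
Step 3 — Numerator jωL = j·3142; denominator R + jωL = 2200 + j3142.
Step 4 — H = 0.671 + j0.4699.
Step 5 — Magnitude: |H| = 0.8191 (-1.7 dB); phase: φ = 35.0°.

|H| = 0.8191 (-1.7 dB), φ = 35.0°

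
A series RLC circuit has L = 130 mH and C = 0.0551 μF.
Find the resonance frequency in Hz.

Step 1 — Resonance condition Im(Z)=0 gives ω₀ = 1/√(LC).
Step 2 — ω₀ = 1/√(0.13·5.51e-08) = 1.182e+04 rad/s.
Step 3 — f₀ = ω₀/(2π) = 1880 Hz.

f₀ = 1880 Hz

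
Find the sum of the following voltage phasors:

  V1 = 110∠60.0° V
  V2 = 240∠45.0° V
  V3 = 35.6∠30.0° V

Step 1 — Convert each phasor to rectangular form:
  V1 = 110·(cos(60.0°) + j·sin(60.0°)) = 55 + j95.26 V
  V2 = 240·(cos(45.0°) + j·sin(45.0°)) = 169.7 + j169.7 V
  V3 = 35.6·(cos(30.0°) + j·sin(30.0°)) = 30.83 + j17.8 V
Step 2 — Sum components: V_total = 255.5 + j282.8 V.
Step 3 — Convert to polar: |V_total| = 381.1 V, ∠V_total = 47.9°.

V_total = 381.1∠47.9° V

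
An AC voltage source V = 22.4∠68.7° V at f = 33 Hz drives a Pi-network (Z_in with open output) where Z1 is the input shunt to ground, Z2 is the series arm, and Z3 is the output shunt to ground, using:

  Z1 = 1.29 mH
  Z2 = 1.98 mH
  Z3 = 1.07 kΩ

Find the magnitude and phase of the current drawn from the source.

Step 1 — Angular frequency: ω = 2π·f = 2π·33 = 207.3 rad/s.
Step 2 — Component impedances:
  Z1: Z = jωL = j·207.3·0.00129 = 0 + j0.2675 Ω
  Z2: Z = jωL = j·207.3·0.00198 = 0 + j0.4105 Ω
  Z3: Z = R = 1070 Ω
Step 3 — With open output, the series arm Z2 and the output shunt Z3 appear in series to ground: Z2 + Z3 = 1070 + j0.4105 Ω.
Step 4 — Parallel with input shunt Z1: Z_in = Z1 || (Z2 + Z3) = 6.686e-05 + j0.2675 Ω = 0.2675∠90.0° Ω.
Step 5 — Source phasor: V = 22.4∠68.7° V = 8.137 + j20.87 V.
Step 6 — Ohm's law: I = V / Z_total = (8.137 + j20.87) / (6.686e-05 + j0.2675) = 78.03 - j30.4 A.
Step 7 — Convert to polar: |I| = 83.75 A, ∠I = -21.3°.

I = 83.75∠-21.3° A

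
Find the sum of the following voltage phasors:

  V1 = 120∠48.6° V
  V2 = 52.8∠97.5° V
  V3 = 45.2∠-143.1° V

Step 1 — Convert each phasor to rectangular form:
  V1 = 120·(cos(48.6°) + j·sin(48.6°)) = 79.36 + j90.01 V
  V2 = 52.8·(cos(97.5°) + j·sin(97.5°)) = -6.892 + j52.35 V
  V3 = 45.2·(cos(-143.1°) + j·sin(-143.1°)) = -36.15 - j27.14 V
Step 2 — Sum components: V_total = 36.32 + j115.2 V.
Step 3 — Convert to polar: |V_total| = 120.8 V, ∠V_total = 72.5°.

V_total = 120.8∠72.5° V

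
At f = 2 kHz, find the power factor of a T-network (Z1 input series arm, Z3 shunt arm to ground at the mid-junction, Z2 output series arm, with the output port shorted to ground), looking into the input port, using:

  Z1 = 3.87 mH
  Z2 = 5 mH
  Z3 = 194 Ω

Step 1 — Angular frequency: ω = 2π·f = 2π·2000 = 1.257e+04 rad/s.
Step 2 — Component impedances:
  Z1: Z = jωL = j·1.257e+04·0.00387 = 0 + j48.63 Ω
  Z2: Z = jωL = j·1.257e+04·0.005 = 0 + j62.83 Ω
  Z3: Z = R = 194 Ω
Step 3 — With the output port shorted to ground, the output series arm Z2 runs from the junction to ground; the shunt arm Z3 also runs from the junction to ground. They appear in parallel: Z3 || Z2 = 18.42 + j56.87 Ω.
Step 4 — Series with input arm Z1: Z_in = Z1 + (Z3 || Z2) = 18.42 + j105.5 Ω = 107.1∠80.1° Ω.
Step 5 — Power factor: PF = cos(φ) = Re(Z)/|Z| = 18.42/107.1 = 0.172.
Step 6 — Type: Im(Z) = 105.5 ⇒ lagging (phase φ = 80.1°).

PF = 0.172 (lagging, φ = 80.1°)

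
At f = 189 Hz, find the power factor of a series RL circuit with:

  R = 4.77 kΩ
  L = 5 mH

Step 1 — Angular frequency: ω = 2π·f = 2π·189 = 1188 rad/s.
Step 2 — Component impedances:
  R: Z = R = 4770 Ω
  L: Z = jωL = j·1188·0.005 = 0 + j5.938 Ω
Step 3 — Series combination: Z_total = R + L = 4770 + j5.938 Ω = 4770∠0.1° Ω.
Step 4 — Power factor: PF = cos(φ) = Re(Z)/|Z| = 4770/4770 = 1.
Step 5 — Type: Im(Z) = 5.938 ⇒ lagging (phase φ = 0.1°).

PF = 1 (lagging, φ = 0.1°)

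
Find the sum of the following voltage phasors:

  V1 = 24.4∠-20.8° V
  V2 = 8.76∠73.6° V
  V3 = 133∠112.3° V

Step 1 — Convert each phasor to rectangular form:
  V1 = 24.4·(cos(-20.8°) + j·sin(-20.8°)) = 22.81 - j8.665 V
  V2 = 8.76·(cos(73.6°) + j·sin(73.6°)) = 2.473 + j8.404 V
  V3 = 133·(cos(112.3°) + j·sin(112.3°)) = -50.47 + j123.1 V
Step 2 — Sum components: V_total = -25.18 + j122.8 V.
Step 3 — Convert to polar: |V_total| = 125.3 V, ∠V_total = 101.6°.

V_total = 125.3∠101.6° V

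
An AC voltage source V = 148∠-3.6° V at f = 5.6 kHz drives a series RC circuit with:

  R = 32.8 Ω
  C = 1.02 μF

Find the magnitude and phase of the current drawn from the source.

Step 1 — Angular frequency: ω = 2π·f = 2π·5600 = 3.519e+04 rad/s.
Step 2 — Component impedances:
  R: Z = R = 32.8 Ω
  C: Z = 1/(jωC) = -j/(ω·C) = 0 - j27.86 Ω
Step 3 — Series combination: Z_total = R + C = 32.8 - j27.86 Ω = 43.04∠-40.3° Ω.
Step 4 — Source phasor: V = 148∠-3.6° V = 147.7 - j9.293 V.
Step 5 — Ohm's law: I = V / Z_total = (147.7 - j9.293) / (32.8 - j27.86) = 2.756 + j2.057 A.
Step 6 — Convert to polar: |I| = 3.439 A, ∠I = 36.7°.

I = 3.439∠36.7° A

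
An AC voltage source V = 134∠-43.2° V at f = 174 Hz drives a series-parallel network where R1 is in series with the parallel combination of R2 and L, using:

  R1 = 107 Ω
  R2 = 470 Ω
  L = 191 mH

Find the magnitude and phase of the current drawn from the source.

Step 1 — Angular frequency: ω = 2π·f = 2π·174 = 1093 rad/s.
Step 2 — Component impedances:
  R1: Z = R = 107 Ω
  R2: Z = R = 470 Ω
  L: Z = jωL = j·1093·0.191 = 0 + j208.8 Ω
Step 3 — Parallel branch: R2 || L = 1/(1/R2 + 1/L) = 77.48 + j174.4 Ω.
Step 4 — Series with R1: Z_total = R1 + (R2 || L) = 184.5 + j174.4 Ω = 253.9∠43.4° Ω.
Step 5 — Source phasor: V = 134∠-43.2° V = 97.68 - j91.73 V.
Step 6 — Ohm's law: I = V / Z_total = (97.68 - j91.73) / (184.5 + j174.4) = 0.0314 - j0.5269 A.
Step 7 — Convert to polar: |I| = 0.5278 A, ∠I = -86.6°.

I = 0.5278∠-86.6° A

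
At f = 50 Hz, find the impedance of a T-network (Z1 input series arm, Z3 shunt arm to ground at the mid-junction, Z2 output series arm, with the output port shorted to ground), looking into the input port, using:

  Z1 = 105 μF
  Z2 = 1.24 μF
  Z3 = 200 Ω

Step 1 — Angular frequency: ω = 2π·f = 2π·50 = 314.2 rad/s.
Step 2 — Component impedances:
  Z1: Z = 1/(jωC) = -j/(ω·C) = 0 - j30.32 Ω
  Z2: Z = 1/(jωC) = -j/(ω·C) = 0 - j2567 Ω
  Z3: Z = R = 200 Ω
Step 3 — With the output port shorted to ground, the output series arm Z2 runs from the junction to ground; the shunt arm Z3 also runs from the junction to ground. They appear in parallel: Z3 || Z2 = 198.8 - j15.49 Ω.
Step 4 — Series with input arm Z1: Z_in = Z1 + (Z3 || Z2) = 198.8 - j45.8 Ω = 204∠-13.0° Ω.

Z = 198.8 - j45.8 Ω = 204∠-13.0° Ω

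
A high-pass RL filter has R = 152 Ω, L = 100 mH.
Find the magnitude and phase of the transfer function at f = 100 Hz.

Step 1 — Angular frequency: ω = 2π·100 = 628.3 rad/s.
Step 2 — Transfer function: H(jω) = jωL/(R + jωL).
Step 3 — Numerator jωL = j·62.83; denominator R + jωL = 152 + j62.83.
Step 4 — H = 0.1459 + j0.353.
Step 5 — Magnitude: |H| = 0.382 (-8.4 dB); phase: φ = 67.5°.

|H| = 0.382 (-8.4 dB), φ = 67.5°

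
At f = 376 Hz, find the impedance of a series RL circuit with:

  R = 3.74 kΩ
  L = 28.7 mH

Step 1 — Angular frequency: ω = 2π·f = 2π·376 = 2362 rad/s.
Step 2 — Component impedances:
  R: Z = R = 3740 Ω
  L: Z = jωL = j·2362·0.0287 = 0 + j67.8 Ω
Step 3 — Series combination: Z_total = R + L = 3740 + j67.8 Ω = 3741∠1.0° Ω.

Z = 3740 + j67.8 Ω = 3741∠1.0° Ω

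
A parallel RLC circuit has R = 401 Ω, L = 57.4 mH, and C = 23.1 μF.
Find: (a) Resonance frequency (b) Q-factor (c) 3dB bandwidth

Step 1 — Resonance: ω₀ = 1/√(LC) = 1/√(0.0574·2.31e-05) = 868.4 rad/s.
Step 2 — f₀ = ω₀/(2π) = 138.2 Hz.
Step 3 — Parallel Q: Q = R/(ω₀L) = 401/(868.4·0.0574) = 8.044.
Step 4 — Bandwidth: Δω = ω₀/Q = 108 rad/s; BW = Δω/(2π) = 17.18 Hz.

(a) f₀ = 138.2 Hz  (b) Q = 8.044  (c) BW = 17.18 Hz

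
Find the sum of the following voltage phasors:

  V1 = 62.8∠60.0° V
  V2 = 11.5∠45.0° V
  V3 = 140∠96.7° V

Step 1 — Convert each phasor to rectangular form:
  V1 = 62.8·(cos(60.0°) + j·sin(60.0°)) = 31.4 + j54.39 V
  V2 = 11.5·(cos(45.0°) + j·sin(45.0°)) = 8.132 + j8.132 V
  V3 = 140·(cos(96.7°) + j·sin(96.7°)) = -16.33 + j139 V
Step 2 — Sum components: V_total = 23.2 + j201.6 V.
Step 3 — Convert to polar: |V_total| = 202.9 V, ∠V_total = 83.4°.

V_total = 202.9∠83.4° V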